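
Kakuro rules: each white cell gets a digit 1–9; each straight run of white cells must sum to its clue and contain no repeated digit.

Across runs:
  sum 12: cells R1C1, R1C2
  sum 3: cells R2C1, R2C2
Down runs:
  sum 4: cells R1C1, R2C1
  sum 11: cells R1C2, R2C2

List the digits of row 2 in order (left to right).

1 2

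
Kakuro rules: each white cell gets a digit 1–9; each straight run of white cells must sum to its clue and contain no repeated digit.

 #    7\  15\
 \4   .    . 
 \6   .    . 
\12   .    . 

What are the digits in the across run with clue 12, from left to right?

4 8

4 in 2 cells must be {1,3}; 7 in 3 cells must be {1,2,4}.
The 4 across and the 7 down share only 1, so R1C1 = 1.
R1C2 = 4 − 1 = 3 completes the 4 across.
Given what's placed, R3C1 must be 4 to fit the 12 across and 7 down.
R3C2 = 12 − 4 = 8 completes the 12 across.
R2C1 = 7 − 5 = 2 completes the 7 down.
R2C2 = 6 − 2 = 4 completes the 6 across.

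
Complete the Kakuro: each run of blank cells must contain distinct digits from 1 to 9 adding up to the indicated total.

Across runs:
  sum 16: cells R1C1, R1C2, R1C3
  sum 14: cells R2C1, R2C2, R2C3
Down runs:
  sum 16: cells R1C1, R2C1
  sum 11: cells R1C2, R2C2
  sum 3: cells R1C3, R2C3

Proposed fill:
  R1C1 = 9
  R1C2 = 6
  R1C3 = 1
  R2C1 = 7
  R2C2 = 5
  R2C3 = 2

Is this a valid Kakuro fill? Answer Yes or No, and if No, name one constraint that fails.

Yes

Across: 9+6+1=16; 7+5+2=14. Down: 9+7=16; 6+5=11; 1+2=3. No digit repeats within any run.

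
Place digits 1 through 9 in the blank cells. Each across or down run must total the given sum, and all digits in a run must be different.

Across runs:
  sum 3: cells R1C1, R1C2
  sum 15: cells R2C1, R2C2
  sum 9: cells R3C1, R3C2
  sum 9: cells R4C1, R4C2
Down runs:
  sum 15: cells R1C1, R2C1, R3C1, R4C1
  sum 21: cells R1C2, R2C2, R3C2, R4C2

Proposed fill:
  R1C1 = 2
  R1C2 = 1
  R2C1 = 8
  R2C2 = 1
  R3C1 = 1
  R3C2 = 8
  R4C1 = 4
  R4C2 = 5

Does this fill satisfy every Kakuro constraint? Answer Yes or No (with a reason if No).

No — the across run R2C1–R2C2 sums to 9, not 15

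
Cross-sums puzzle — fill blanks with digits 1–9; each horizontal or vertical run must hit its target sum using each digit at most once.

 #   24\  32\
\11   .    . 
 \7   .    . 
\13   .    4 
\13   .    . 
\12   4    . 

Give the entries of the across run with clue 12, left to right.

4 8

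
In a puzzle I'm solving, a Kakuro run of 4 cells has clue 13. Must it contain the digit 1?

Yes

Every partition of 13 into 4 distinct digits includes 1: {1,2,3,7}, {1,2,4,6}, {1,3,4,5}.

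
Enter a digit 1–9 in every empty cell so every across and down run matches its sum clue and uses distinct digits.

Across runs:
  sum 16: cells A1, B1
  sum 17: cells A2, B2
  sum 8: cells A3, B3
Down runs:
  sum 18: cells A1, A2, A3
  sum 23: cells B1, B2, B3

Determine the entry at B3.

6

16 in 2 cells must be {7,9}; 17 in 2 cells must be {8,9}; 23 in 3 cells must be {6,8,9}.
The 16 across and the 23 down share only 9, so B1 = 9.
Given what's placed, B2 must be 8 to fit the 17 across and 23 down.
B3 = 23 − 17 = 6 completes the 23 down.
A1 = 16 − 9 = 7 completes the 16 across.
A2 = 17 − 8 = 9 completes the 17 across.
A3 = 8 − 6 = 2 completes the 8 across.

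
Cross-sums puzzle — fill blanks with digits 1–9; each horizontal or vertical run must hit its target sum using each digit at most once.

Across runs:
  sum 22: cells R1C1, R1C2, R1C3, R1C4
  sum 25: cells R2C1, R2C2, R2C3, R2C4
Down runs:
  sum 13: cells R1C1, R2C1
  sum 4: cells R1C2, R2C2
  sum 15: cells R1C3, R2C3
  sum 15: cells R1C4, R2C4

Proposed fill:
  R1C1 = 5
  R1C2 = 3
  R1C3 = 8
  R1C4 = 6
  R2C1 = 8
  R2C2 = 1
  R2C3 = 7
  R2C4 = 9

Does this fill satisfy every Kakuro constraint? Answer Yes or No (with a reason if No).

Across: 5+3+8+6=22; 8+1+7+9=25. Down: 5+8=13; 3+1=4; 8+7=15; 6+9=15. No digit repeats within any run.

Yes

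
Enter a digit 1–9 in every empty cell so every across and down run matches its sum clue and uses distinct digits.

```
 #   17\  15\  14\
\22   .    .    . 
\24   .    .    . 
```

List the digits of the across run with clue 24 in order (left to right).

8, 7, 9

24 in 3 cells must be {7,8,9}; 17 in 2 cells must be {8,9}.
Nothing is forced directly, so branch on R1C1, whose candidates are 8 or 9. If R1C1 = 8: that forces R1C2 = 9, R1C3 = 5, R2C1 = 9, after which R2C2 would have to be in {7,8} for the 24 across but in {6} for the 15 down — contradiction. So R1C1 = 9.
R2C1 = 17 − 9 = 8 completes the 17 down.
Given what's placed, R2C3 must be 9 to fit the 24 across and 14 down.
R1C3 = 14 − 9 = 5 completes the 14 down.
R2C2 = 24 − 17 = 7 completes the 24 across.
R1C2 = 22 − 14 = 8 completes the 22 across.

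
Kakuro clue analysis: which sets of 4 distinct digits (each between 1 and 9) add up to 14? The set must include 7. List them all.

{1,2,4,7}

4 distinct digits from 1–9 sum between 10 and 30.
Keeping only sets containing 7.
Only one set works: {1,2,4,7}.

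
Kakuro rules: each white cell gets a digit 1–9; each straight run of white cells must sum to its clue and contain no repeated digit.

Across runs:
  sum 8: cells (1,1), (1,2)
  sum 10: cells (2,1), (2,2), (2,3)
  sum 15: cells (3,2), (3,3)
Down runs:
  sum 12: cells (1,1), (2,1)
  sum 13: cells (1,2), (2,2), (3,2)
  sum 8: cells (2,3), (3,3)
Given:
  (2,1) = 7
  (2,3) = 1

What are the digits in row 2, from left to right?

(1,1) = 12 − 7 = 5 completes the 12 down.
(1,2) = 8 − 5 = 3 completes the 8 across.
(2,2) = 10 − 8 = 2 completes the 10 across.
(3,2) = 13 − 5 = 8 completes the 13 down.
(3,3) = 15 − 8 = 7 completes the 15 across.

7 2 1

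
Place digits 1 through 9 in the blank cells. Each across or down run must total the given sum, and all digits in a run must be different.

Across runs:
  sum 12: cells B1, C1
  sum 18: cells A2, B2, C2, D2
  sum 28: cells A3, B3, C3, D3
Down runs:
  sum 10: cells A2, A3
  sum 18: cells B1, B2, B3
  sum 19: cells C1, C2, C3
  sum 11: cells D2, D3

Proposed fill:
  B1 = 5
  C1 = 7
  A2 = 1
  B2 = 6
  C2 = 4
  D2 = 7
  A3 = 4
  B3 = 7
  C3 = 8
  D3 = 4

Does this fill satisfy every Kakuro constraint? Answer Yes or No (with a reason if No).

No — the across run A3–D3 sums to 23, not 28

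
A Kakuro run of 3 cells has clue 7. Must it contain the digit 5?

No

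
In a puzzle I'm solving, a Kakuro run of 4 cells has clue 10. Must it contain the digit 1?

Yes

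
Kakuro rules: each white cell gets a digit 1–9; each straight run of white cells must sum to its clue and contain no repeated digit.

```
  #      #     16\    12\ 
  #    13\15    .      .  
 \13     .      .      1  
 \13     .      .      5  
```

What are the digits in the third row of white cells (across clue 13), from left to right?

6 2 5

R1C3 = 12 − 6 = 6 completes the 12 down.
R1C2 = 15 − 6 = 9 completes the 15 across.
No cell is forced outright now. R3C1 can only be 6 or 7 (the digits allowed by both its 13 across and its 13 down). If R3C1 = 7: then R2C1 would have to be in {3,4,5,7,8,9} for the 13 across but in {6} for the 13 down — contradiction. So R3C1 = 6.
R2C1 = 13 − 6 = 7 completes the 13 down.
R2C2 = 13 − 8 = 5 completes the 13 across.
R3C2 = 13 − 11 = 2 completes the 13 across.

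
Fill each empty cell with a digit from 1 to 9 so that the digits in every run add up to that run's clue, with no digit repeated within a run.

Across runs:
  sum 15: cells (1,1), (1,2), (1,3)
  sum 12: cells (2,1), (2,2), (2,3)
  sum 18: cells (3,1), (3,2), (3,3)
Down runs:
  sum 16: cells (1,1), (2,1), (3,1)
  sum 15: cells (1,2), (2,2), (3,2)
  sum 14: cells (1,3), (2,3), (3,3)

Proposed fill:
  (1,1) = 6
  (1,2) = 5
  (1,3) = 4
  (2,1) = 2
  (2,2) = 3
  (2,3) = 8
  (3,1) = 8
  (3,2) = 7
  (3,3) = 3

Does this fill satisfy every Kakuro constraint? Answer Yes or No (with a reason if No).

No — the down run (1,3)–(3,3) sums to 15, not 14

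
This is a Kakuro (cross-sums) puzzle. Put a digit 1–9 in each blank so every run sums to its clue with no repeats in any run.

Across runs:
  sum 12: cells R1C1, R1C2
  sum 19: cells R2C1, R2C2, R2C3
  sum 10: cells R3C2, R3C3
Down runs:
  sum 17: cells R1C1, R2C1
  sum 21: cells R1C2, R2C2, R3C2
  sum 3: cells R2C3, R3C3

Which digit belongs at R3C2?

9

17 in 2 cells must be {8,9}; 3 in 2 cells must be {1,2}.
The 19 across and the 3 down share only 2, so R2C3 = 2.
R3C3 = 3 − 2 = 1 completes the 3 down.
R3C2 = 10 − 1 = 9 completes the 10 across.
R2C2 = 8: the only remaining digit allowed by both the 19 across and the 21 down.
R1C2 = 21 − 17 = 4 completes the 21 down.
R2C1 = 19 − 10 = 9 completes the 19 across.
R1C1 = 12 − 4 = 8 completes the 12 across.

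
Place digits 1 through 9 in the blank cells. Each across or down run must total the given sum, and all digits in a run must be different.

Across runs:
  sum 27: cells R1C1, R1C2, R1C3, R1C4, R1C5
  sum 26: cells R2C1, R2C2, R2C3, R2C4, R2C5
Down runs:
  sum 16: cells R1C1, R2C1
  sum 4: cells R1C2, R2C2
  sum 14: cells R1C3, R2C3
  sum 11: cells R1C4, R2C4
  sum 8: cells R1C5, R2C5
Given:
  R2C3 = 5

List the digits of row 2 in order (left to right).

9 3 5 7 2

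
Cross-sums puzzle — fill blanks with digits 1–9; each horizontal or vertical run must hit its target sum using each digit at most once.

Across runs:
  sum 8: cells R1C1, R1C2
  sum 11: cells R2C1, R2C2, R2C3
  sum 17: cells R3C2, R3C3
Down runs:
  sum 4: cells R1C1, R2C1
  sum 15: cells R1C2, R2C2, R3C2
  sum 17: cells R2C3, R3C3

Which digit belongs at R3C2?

8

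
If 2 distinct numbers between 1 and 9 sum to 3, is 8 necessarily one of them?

No

The only way to make 3 from 2 distinct digits is {1,2}, which does not contain 8.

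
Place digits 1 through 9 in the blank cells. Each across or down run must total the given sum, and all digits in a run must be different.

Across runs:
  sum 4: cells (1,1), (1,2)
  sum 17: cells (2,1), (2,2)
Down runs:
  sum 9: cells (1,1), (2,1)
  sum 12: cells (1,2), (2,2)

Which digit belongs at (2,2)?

9

4 in 2 cells must be {1,3}; 17 in 2 cells must be {8,9}.
The 4 across and the 12 down share only 3, so (1,2) = 3.
The 17 across and the 9 down share only 8, so (2,1) = 8.
(2,2) = 17 − 8 = 9 completes the 17 across.
(1,1) = 4 − 3 = 1 completes the 4 across.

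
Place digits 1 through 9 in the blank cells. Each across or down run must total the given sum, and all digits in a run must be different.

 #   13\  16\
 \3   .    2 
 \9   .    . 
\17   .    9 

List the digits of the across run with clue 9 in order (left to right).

4, 5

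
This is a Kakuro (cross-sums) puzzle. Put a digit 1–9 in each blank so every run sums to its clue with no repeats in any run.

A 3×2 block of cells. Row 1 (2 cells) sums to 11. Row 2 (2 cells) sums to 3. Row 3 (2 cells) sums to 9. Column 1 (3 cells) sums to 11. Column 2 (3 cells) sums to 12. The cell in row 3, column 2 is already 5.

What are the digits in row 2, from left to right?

3 in 2 cells must be {1,2}.
Given what's placed, (2,2) must be 1 to fit the 3 across and 12 down.
(3,1) = 9 − 5 = 4 completes the 9 across.
(1,2) = 12 − 6 = 6 completes the 12 down.
(2,1) = 3 − 1 = 2 completes the 3 across.
(1,1) = 11 − 6 = 5 completes the 11 across.

2 1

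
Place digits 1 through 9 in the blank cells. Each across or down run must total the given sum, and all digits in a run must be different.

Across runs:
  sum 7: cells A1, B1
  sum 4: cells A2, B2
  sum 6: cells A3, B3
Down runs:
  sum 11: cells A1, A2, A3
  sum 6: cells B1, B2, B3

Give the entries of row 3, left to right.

4 2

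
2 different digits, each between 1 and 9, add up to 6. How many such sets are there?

2 distinct digits from 1–9 sum between 3 and 17.
Enumerating: {1,5}, {2,4}.

2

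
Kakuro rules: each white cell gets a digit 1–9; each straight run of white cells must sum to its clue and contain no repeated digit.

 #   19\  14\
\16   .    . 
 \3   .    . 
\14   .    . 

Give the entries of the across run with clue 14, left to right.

8, 6

16 in 2 cells must be {7,9}; 3 in 2 cells must be {1,2}.
The 3 across and the 19 down share only 2, so R2C1 = 2.
R2C2 = 3 − 2 = 1 completes the 3 across.
Given what's placed, R1C1 must be 9 to fit the 16 across and 19 down.
R1C2 = 16 − 9 = 7 completes the 16 across.
R3C1 = 19 − 11 = 8 completes the 19 down.
R3C2 = 14 − 8 = 6 completes the 14 across.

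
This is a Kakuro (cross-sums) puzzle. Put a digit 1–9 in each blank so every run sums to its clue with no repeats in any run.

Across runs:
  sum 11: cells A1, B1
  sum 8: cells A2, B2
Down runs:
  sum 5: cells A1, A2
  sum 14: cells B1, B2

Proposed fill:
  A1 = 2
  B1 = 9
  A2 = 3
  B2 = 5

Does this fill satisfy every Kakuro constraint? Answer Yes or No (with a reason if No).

Across: 2+9=11; 3+5=8. Down: 2+3=5; 9+5=14. No digit repeats within any run.

Yes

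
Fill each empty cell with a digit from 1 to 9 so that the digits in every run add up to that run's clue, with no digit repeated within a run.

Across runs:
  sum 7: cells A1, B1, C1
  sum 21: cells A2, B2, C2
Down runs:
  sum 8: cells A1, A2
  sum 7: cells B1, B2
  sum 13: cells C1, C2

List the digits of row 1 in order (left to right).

7 in 3 cells must be {1,2,4}.
The 7 across and the 13 down share only 4, so C1 = 4.
C2 = 13 − 4 = 9 completes the 13 down.
Nothing is forced directly, so branch on A2, whose candidates are 5 or 7. If A2 = 5: then A1 would have to be in {1,2} for the 7 across but in {3} for the 8 down — contradiction. So A2 = 7.
A1 = 8 − 7 = 1 completes the 8 down.
B1 = 7 − 5 = 2 completes the 7 across.
B2 = 21 − 16 = 5 completes the 21 across.

1 2 4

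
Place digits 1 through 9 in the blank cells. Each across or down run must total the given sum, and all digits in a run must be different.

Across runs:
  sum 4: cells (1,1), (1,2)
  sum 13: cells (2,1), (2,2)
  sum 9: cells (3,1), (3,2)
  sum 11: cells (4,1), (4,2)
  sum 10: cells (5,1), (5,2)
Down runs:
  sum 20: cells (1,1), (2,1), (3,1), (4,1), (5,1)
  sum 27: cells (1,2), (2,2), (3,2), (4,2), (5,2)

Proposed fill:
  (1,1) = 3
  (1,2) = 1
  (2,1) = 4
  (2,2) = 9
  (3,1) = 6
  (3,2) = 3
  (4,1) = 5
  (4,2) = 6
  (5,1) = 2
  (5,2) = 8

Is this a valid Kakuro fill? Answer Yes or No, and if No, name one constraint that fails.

Yes

Across: 3+1=4; 4+9=13; 6+3=9; 5+6=11; 2+8=10. Down: 3+4+6+5+2=20; 1+9+3+6+8=27. No digit repeats within any run.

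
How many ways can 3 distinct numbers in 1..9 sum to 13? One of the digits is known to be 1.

3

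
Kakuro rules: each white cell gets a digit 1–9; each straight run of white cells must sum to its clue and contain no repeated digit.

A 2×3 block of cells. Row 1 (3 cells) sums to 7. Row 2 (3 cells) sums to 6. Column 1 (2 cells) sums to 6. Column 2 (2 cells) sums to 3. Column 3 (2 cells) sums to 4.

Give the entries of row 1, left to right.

7 in 3 cells must be {1,2,4}; 6 in 3 cells must be {1,2,3}; 3 in 2 cells must be {1,2}.
The 7 across and the 4 down share only 1, so (1,3) = 1.
(2,3) = 4 − 1 = 3 completes the 4 down.
Given what's placed, (1,2) must be 2 to fit the 7 across and 3 down.
(2,2) = 3 − 2 = 1 completes the 3 down.
(1,1) = 7 − 3 = 4 completes the 7 across.
(2,1) = 6 − 4 = 2 completes the 6 across.

4 2 1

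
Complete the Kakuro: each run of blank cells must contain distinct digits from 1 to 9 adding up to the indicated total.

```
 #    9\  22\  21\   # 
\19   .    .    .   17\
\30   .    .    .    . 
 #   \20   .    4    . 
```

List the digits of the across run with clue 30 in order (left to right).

7, 6, 9, 8

30 in 4 cells must be {6,7,8,9}; 17 in 2 cells must be {8,9}.
R3C4 = 9: the only remaining digit allowed by both the 20 across and the 17 down.
R2C4 = 17 − 9 = 8 completes the 17 down.
R3C2 = 20 − 13 = 7 completes the 20 across.
R2C3 = 9: the only remaining digit allowed by both the 30 across and the 21 down.
R1C3 = 21 − 13 = 8 completes the 21 down.
R2C2 = 6: the only remaining digit allowed by both the 30 across and the 22 down.
R1C2 = 22 − 13 = 9 completes the 22 down.
R2C1 = 30 − 23 = 7 completes the 30 across.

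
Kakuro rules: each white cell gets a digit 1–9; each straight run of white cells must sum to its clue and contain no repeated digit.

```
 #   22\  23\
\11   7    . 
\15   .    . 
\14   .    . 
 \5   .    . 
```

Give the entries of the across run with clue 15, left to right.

8, 7

R1C2 = 11 − 7 = 4 completes the 11 across.
Nothing is forced directly, so branch on R4C2, whose candidates are 2 or 3. If R4C2 = 2: that forces R4C1 = 3, R2C1 = 8, after which R2C2 would have to be in {7} for the 15 across but in {8,9} for the 23 down — contradiction. So R4C2 = 3.
Given what's placed, R3C2 must be 9 to fit the 14 across and 23 down.
R4C1 = 5 − 3 = 2 completes the 5 across.
R2C2 = 23 − 16 = 7 completes the 23 down.
R3C1 = 14 − 9 = 5 completes the 14 across.
R2C1 = 15 − 7 = 8 completes the 15 across.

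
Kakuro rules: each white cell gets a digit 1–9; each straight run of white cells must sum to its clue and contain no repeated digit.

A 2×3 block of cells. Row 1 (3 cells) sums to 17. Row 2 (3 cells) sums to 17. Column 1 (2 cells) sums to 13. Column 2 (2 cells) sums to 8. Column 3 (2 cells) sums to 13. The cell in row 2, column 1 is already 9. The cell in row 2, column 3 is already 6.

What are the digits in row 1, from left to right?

4 6 7

(1,1) = 13 − 9 = 4 completes the 13 down.
(1,3) = 13 − 6 = 7 completes the 13 down.
(2,2) = 17 − 15 = 2 completes the 17 across.
(1,2) = 17 − 11 = 6 completes the 17 across.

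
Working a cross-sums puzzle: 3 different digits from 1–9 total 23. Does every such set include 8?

The only way to make 23 from 3 distinct digits is {6,8,9}, which contains 8.

Yes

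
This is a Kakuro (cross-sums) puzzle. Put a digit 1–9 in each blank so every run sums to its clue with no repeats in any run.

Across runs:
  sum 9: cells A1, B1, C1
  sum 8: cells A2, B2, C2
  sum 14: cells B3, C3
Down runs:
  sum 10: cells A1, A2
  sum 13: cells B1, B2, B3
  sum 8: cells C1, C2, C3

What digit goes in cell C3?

Only 5 fits C3 under both its across sum 14 and down sum 8.
B3 = 14 − 5 = 9 completes the 14 across.
Nothing is forced directly, so branch on C2, whose candidates are 1 or 2. If C2 = 2: that forces C1 = 1, A2 = 1, after which B2 would have to be in {5} for the 8 across but in {1,3} for the 13 down — contradiction. So C2 = 1.
C1 = 8 − 6 = 2 completes the 8 down.
B2 = 3: the only remaining digit allowed by both the 8 across and the 13 down.
B1 = 13 − 12 = 1 completes the 13 down.
A2 = 8 − 4 = 4 completes the 8 across.
A1 = 9 − 3 = 6 completes the 9 across.

5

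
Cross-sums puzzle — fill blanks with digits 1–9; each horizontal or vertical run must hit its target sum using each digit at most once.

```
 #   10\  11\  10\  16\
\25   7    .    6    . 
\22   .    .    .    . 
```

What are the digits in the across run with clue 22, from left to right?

16 in 2 cells must be {7,9}.
Given what's placed, R1C4 must be 9 to fit the 25 across and 16 down.
R2C1 = 10 − 7 = 3 completes the 10 down.
R2C3 = 10 − 6 = 4 completes the 10 down.
R2C4 = 16 − 9 = 7 completes the 16 down.
R1C2 = 25 − 22 = 3 completes the 25 across.
R2C2 = 22 − 14 = 8 completes the 22 across.

3 8 4 7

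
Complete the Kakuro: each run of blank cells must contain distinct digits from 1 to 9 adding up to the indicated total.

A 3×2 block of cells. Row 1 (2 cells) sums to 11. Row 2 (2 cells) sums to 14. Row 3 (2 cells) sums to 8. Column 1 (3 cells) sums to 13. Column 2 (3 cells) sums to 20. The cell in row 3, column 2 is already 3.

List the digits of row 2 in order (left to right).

6 8

(3,1) = 8 − 3 = 5 completes the 8 across.
(2,1) = 6: the only remaining digit allowed by both the 14 across and the 13 down.
(2,2) = 14 − 6 = 8 completes the 14 across.
(1,1) = 13 − 11 = 2 completes the 13 down.
(1,2) = 11 − 2 = 9 completes the 11 across.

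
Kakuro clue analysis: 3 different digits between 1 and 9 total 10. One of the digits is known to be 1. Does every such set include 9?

Counterexample: {1,2,7} sums to 10 under that restriction without using 9.

No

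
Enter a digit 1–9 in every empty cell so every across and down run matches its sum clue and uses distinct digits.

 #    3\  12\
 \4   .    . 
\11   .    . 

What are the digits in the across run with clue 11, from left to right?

4 in 2 cells must be {1,3}; 3 in 2 cells must be {1,2}.
The 4 across and the 3 down share only 1, so R1C1 = 1.
R1C2 = 4 − 1 = 3 completes the 4 across.
R2C1 = 3 − 1 = 2 completes the 3 down.
R2C2 = 11 − 2 = 9 completes the 11 across.

2 9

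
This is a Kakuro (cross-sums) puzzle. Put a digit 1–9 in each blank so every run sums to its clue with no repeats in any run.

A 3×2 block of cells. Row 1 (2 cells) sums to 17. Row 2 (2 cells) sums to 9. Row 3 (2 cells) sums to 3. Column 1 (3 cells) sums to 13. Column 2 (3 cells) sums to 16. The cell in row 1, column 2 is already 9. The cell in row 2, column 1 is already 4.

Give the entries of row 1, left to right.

17 in 2 cells must be {8,9}; 3 in 2 cells must be {1,2}.
(1,1) = 17 − 9 = 8 completes the 17 across.
(2,2) = 9 − 4 = 5 completes the 9 across.
(3,1) = 13 − 12 = 1 completes the 13 down.
(3,2) = 3 − 1 = 2 completes the 3 across.

8 9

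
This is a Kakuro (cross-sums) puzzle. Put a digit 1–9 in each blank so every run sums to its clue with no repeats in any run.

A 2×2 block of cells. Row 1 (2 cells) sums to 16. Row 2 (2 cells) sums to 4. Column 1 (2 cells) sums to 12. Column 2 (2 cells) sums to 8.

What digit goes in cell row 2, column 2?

16 in 2 cells must be {7,9}; 4 in 2 cells must be {1,3}.
The 16 across and the 8 down share only 7, so (1,2) = 7.
The 4 across and the 12 down share only 3, so (2,1) = 3.
(2,2) = 4 − 3 = 1 completes the 4 across.
(1,1) = 16 − 7 = 9 completes the 16 across.

1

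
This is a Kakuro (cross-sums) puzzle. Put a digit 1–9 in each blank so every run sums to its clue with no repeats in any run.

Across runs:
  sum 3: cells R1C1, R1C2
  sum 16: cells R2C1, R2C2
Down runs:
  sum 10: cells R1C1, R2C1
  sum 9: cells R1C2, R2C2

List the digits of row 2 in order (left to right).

3 in 2 cells must be {1,2}; 16 in 2 cells must be {7,9}.
The 16 across and the 9 down share only 7, so R2C2 = 7.
R1C2 = 9 − 7 = 2 completes the 9 down.
R2C1 = 16 − 7 = 9 completes the 16 across.
R1C1 = 3 − 2 = 1 completes the 3 across.

9 7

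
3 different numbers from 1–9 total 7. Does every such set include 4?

Yes

The only way to make 7 from 3 distinct digits is {1,2,4}, which contains 4.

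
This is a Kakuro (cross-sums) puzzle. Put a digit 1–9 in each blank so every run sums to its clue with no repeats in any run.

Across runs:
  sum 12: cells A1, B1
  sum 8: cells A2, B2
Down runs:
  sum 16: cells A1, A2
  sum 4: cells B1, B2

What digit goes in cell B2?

1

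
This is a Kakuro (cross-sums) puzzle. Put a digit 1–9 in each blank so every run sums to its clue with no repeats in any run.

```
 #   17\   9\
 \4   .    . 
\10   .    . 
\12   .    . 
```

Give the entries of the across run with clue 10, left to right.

4 in 2 cells must be {1,3}.
Nothing is forced directly, so branch on R3C2, whose candidates are 3 or 4 or 5. If R3C2 = 3: that forces R1C2 = 1, after which R2C2 would have to be in {1,2,3,4,6,7,8,9} for the 10 across but in {5} for the 9 down — contradiction. If R3C2 = 4: that forces R1C2 = 3, R2C2 = 2, R3C1 = 8, after which R1C1 would have to be in {1} for the 4 across but in {2,3,4,5,6,7} for the 17 down — contradiction. So R3C2 = 5.
R3C1 = 12 − 5 = 7 completes the 12 across.
Given what's placed, R1C1 must be 1 to fit the 4 across and 17 down.
R1C2 = 4 − 1 = 3 completes the 4 across.
R2C1 = 17 − 8 = 9 completes the 17 down.
R2C2 = 10 − 9 = 1 completes the 10 across.

9 1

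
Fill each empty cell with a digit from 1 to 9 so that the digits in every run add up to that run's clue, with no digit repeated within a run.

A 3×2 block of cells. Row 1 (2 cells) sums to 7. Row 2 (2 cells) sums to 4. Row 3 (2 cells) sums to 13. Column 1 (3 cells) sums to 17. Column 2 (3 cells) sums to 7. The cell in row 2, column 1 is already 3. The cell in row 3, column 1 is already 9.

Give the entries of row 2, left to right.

3, 1

4 in 2 cells must be {1,3}; 7 in 3 cells must be {1,2,4}.
(1,1) = 17 − 12 = 5 completes the 17 down.
(1,2) = 7 − 5 = 2 completes the 7 across.
(2,2) = 4 − 3 = 1 completes the 4 across.
(3,2) = 13 − 9 = 4 completes the 13 across.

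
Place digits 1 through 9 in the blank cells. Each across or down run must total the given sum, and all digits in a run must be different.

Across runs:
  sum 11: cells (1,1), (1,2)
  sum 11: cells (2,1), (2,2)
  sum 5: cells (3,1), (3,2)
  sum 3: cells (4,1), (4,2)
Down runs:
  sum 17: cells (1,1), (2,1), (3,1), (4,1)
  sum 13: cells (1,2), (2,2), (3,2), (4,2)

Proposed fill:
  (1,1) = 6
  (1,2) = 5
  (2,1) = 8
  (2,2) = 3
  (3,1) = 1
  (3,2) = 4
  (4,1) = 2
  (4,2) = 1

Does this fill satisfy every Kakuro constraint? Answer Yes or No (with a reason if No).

Yes

Across: 6+5=11; 8+3=11; 1+4=5; 2+1=3. Down: 6+8+1+2=17; 5+3+4+1=13. No digit repeats within any run.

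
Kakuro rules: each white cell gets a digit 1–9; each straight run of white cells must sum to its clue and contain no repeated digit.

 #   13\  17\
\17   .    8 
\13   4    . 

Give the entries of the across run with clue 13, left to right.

17 in 2 cells must be {8,9}.
R1C1 = 17 − 8 = 9 completes the 17 across.
R2C2 = 13 − 4 = 9 completes the 13 across.

4 9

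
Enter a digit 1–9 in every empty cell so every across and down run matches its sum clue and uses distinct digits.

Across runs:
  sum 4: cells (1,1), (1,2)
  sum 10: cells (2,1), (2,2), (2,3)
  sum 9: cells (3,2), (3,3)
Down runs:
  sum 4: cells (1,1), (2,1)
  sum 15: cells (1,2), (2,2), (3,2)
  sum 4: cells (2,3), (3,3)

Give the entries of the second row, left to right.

1 6 3

4 in 2 cells must be {1,3}.
Nothing is forced directly, so branch on (1,1), whose candidates are 1 or 3. If (1,1) = 1: that forces (1,2) = 3, (2,1) = 3, (2,2) = 5, after which (2,3) would have to be in {2} for the 10 across but in {1,3} for the 4 down — contradiction. So (1,1) = 3.
(1,2) = 4 − 3 = 1 completes the 4 across.
(2,1) = 4 − 3 = 1 completes the 4 down.
(2,3) = 3: the only remaining digit allowed by both the 10 across and the 4 down.
(3,3) = 4 − 3 = 1 completes the 4 down.
(2,2) = 10 − 4 = 6 completes the 10 across.
(3,2) = 9 − 1 = 8 completes the 9 across.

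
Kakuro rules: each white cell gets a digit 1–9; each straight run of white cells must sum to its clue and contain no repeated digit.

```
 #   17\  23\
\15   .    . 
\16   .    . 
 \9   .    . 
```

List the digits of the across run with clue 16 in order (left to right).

7 9

16 in 2 cells must be {7,9}; 23 in 3 cells must be {6,8,9}.
The 16 across and the 23 down share only 9, so R2C2 = 9.
R2C1 = 16 − 9 = 7 completes the 16 across.
Nothing is forced directly, so branch on R1C2, whose candidates are 6 or 8. If R1C2 = 8: then R1C1 would have to be in {7} for the 15 across but in {1,2,4,6,8,9} for the 17 down — contradiction. So R1C2 = 6.
R1C1 = 15 − 6 = 9 completes the 15 across.
R3C1 = 17 − 16 = 1 completes the 17 down.
R3C2 = 9 − 1 = 8 completes the 9 across.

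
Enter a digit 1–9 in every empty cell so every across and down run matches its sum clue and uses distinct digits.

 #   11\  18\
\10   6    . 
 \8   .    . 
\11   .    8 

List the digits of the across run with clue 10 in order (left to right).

6 4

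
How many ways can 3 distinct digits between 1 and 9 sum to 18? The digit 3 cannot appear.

5

3 distinct digits from 1–9 sum between 6 and 24.
Dropping sets that contain 3.
Enumerating: {1,8,9}, {2,7,9}, {4,5,9}, {4,6,8}, {5,6,7}.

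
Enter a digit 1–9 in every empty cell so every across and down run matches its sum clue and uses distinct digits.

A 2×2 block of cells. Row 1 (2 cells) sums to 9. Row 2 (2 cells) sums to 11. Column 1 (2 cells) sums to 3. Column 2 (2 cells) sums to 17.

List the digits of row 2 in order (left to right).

3 in 2 cells must be {1,2}; 17 in 2 cells must be {8,9}.
The 9 across and the 17 down share only 8, so (1,2) = 8.
The 11 across and the 3 down share only 2, so (2,1) = 2.
(2,2) = 11 − 2 = 9 completes the 11 across.
(1,1) = 9 − 8 = 1 completes the 9 across.

2 9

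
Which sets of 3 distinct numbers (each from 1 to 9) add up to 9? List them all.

{1,2,6}; {1,3,5}; {2,3,4}

3 distinct digits from 1–9 sum between 6 and 24.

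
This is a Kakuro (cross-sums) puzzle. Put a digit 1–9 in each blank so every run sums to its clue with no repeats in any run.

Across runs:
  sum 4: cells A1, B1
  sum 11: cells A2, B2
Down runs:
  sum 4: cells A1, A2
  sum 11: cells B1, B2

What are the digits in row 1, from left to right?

1 3

4 in 2 cells must be {1,3}.
The 4 across and the 11 down share only 3, so B1 = 3.
The 11 across and the 4 down share only 3, so A2 = 3.
B2 = 11 − 3 = 8 completes the 11 across.
A1 = 4 − 3 = 1 completes the 4 across.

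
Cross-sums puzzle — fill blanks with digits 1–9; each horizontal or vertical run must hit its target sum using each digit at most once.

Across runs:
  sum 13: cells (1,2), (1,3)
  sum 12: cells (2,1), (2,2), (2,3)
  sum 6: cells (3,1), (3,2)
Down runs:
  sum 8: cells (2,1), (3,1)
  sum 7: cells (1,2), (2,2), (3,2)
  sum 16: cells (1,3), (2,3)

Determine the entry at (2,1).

3

7 in 3 cells must be {1,2,4}; 16 in 2 cells must be {7,9}.
The 13 across and the 7 down share only 4, so (1,2) = 4.
(1,3) = 13 − 4 = 9 completes the 13 across.
(2,3) = 16 − 9 = 7 completes the 16 down.
No cell is forced outright now. (2,2) can only be 1 or 2 (the digits allowed by both its 12 across and its 7 down). If (2,2) = 1: then (2,1) would have to be in {4} for the 12 across but in {1,2,3,5,6,7} for the 8 down — contradiction. So (2,2) = 2.
(2,1) = 12 − 9 = 3 completes the 12 across.
(3,1) = 8 − 3 = 5 completes the 8 down.
(3,2) = 6 − 5 = 1 completes the 6 across.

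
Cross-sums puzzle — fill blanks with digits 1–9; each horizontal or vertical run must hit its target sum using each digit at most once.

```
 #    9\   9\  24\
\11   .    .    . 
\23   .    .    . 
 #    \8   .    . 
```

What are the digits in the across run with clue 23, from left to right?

23 in 3 cells must be {6,8,9}; 24 in 3 cells must be {7,8,9}.
Only 6 fits R2C2 under both its across sum 23 and down sum 9.
The 8 across and the 24 down share only 7, so R3C3 = 7.
R1C3 = 8: the only remaining digit allowed by both the 11 across and the 24 down.
Given what's placed, R2C1 must be 8 to fit the 23 across and 9 down.
R2C3 = 23 − 14 = 9 completes the 23 across.

8 6 9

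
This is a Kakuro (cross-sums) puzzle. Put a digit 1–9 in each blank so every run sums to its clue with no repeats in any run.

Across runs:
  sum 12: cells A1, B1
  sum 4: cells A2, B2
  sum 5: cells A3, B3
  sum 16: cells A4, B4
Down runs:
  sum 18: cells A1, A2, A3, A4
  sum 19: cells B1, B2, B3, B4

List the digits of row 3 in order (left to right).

2 3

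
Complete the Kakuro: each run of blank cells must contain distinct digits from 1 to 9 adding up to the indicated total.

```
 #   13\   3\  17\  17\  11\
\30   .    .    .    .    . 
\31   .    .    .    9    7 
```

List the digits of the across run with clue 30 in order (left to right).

3 in 2 cells must be {1,2}; 17 in 2 cells must be {8,9}.
R1C4 = 17 − 9 = 8 completes the 17 down.
R1C5 = 11 − 7 = 4 completes the 11 down.
Given what's placed, R2C3 must be 8 to fit the 31 across and 17 down.
R1C2 = 2: the only remaining digit allowed by both the 30 across and the 3 down.
R1C3 = 17 − 8 = 9 completes the 17 down.
R2C2 = 3 − 2 = 1 completes the 3 down.
R1C1 = 30 − 23 = 7 completes the 30 across.

7, 2, 9, 8, 4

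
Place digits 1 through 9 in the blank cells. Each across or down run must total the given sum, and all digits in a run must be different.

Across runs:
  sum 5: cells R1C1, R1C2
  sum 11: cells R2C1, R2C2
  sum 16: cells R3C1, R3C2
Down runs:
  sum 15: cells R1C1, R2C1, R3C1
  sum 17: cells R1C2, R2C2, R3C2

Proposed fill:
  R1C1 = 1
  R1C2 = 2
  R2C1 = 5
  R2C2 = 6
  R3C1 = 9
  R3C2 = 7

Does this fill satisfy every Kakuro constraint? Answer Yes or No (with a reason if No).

No — the down run R1C2–R3C2 sums to 15, not 17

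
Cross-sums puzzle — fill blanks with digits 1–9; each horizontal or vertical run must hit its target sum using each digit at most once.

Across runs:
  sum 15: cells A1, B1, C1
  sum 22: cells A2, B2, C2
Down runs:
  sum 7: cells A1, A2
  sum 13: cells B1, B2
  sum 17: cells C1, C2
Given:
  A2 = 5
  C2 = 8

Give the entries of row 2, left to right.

5 9 8

17 in 2 cells must be {8,9}.
A1 = 7 − 5 = 2 completes the 7 down.
C1 = 17 − 8 = 9 completes the 17 down.
B2 = 22 − 13 = 9 completes the 22 across.
B1 = 15 − 11 = 4 completes the 15 across.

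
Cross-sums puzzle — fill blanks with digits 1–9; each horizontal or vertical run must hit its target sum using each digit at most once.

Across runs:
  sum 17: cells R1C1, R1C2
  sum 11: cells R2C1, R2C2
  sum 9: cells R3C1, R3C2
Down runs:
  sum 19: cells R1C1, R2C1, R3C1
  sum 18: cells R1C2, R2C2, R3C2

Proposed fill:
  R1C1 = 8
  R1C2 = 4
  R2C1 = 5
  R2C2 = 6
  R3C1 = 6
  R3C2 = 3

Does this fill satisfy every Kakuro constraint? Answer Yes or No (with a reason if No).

No — the down run R1C2–R3C2 sums to 13, not 18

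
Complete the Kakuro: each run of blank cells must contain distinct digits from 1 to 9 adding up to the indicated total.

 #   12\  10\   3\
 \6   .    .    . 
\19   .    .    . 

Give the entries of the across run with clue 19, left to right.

6 in 3 cells must be {1,2,3}; 3 in 2 cells must be {1,2}.
The 6 across and the 12 down share only 3, so R1C1 = 3.
R2C1 = 12 − 3 = 9 completes the 12 down.
Given what's placed, R2C3 must be 2 to fit the 19 across and 3 down.
R1C3 = 3 − 2 = 1 completes the 3 down.
R2C2 = 19 − 11 = 8 completes the 19 across.
R1C2 = 6 − 4 = 2 completes the 6 across.

9 8 2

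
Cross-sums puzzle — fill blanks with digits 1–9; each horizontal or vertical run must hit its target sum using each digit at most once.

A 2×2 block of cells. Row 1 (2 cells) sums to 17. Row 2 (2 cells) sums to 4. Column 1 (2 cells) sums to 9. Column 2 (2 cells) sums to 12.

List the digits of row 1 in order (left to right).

8 9

17 in 2 cells must be {8,9}; 4 in 2 cells must be {1,3}.
The 17 across and the 9 down share only 8, so (1,1) = 8.
(1,2) = 17 − 8 = 9 completes the 17 across.
(2,1) = 9 − 8 = 1 completes the 9 down.
(2,2) = 4 − 1 = 3 completes the 4 across.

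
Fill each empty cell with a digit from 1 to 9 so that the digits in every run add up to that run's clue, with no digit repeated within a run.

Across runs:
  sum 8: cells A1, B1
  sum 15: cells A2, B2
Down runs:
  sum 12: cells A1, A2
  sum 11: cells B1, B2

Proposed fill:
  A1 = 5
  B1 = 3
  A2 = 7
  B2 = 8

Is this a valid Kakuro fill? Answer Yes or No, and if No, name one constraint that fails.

Across: 5+3=8; 7+8=15. Down: 5+7=12; 3+8=11. No digit repeats within any run.

Yes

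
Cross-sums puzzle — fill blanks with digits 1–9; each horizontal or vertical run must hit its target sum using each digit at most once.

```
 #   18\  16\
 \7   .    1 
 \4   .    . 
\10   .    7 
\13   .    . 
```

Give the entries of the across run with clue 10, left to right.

3, 7

4 in 2 cells must be {1,3}.
R1C1 = 7 − 1 = 6 completes the 7 across.
R2C2 = 3: the only remaining digit allowed by both the 4 across and the 16 down.
R3C1 = 10 − 7 = 3 completes the 10 across.
R4C2 = 16 − 11 = 5 completes the 16 down.
R2C1 = 4 − 3 = 1 completes the 4 across.
R4C1 = 13 − 5 = 8 completes the 13 across.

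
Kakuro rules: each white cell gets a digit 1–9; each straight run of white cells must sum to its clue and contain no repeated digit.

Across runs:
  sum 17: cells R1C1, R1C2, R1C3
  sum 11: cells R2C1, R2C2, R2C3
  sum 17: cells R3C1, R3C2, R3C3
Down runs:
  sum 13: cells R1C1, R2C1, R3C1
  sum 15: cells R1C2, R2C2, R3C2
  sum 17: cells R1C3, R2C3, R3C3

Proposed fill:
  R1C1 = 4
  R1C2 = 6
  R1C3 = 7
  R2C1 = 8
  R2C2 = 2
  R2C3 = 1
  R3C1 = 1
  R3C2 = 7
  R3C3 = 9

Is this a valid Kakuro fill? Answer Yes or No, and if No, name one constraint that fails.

Across: 4+6+7=17; 8+2+1=11; 1+7+9=17. Down: 4+8+1=13; 6+2+7=15; 7+1+9=17. No digit repeats within any run.

Yes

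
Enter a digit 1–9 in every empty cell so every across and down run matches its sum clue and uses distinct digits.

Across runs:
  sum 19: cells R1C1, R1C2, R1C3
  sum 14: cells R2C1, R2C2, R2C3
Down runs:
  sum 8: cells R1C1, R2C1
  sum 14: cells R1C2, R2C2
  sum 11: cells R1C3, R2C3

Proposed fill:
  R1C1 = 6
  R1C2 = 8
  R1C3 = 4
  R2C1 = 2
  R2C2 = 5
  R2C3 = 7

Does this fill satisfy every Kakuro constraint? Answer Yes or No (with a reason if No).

No — the down run R1C2–R2C2 sums to 13, not 14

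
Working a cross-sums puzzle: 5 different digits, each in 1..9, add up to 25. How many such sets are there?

12

5 distinct digits from 1–9 sum between 15 and 35.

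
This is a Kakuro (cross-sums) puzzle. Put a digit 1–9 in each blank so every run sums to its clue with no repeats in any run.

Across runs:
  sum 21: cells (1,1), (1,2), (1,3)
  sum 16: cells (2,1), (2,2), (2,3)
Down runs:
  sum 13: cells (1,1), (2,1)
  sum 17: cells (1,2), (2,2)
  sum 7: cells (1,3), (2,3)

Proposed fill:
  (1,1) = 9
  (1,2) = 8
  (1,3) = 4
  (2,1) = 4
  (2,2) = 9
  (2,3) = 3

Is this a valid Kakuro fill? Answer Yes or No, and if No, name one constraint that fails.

Yes

Across: 9+8+4=21; 4+9+3=16. Down: 9+4=13; 8+9=17; 4+3=7. No digit repeats within any run.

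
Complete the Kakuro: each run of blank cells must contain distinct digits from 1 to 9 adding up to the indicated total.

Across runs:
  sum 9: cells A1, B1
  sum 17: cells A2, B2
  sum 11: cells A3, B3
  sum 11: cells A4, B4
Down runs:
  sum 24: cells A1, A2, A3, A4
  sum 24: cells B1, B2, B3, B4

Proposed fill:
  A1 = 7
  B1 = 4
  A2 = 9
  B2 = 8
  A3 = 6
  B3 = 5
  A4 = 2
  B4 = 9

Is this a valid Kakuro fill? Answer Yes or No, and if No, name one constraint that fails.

No — the down run B1–B4 sums to 26, not 24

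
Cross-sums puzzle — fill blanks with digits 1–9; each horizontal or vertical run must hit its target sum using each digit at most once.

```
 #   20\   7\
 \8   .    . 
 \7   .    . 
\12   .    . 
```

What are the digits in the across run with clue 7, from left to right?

7 in 3 cells must be {1,2,4}.
The 12 across and the 7 down share only 4, so R3C2 = 4.
R3C1 = 12 − 4 = 8 completes the 12 across.
Nothing is forced directly, so branch on R1C2, whose candidates are 1 or 2. If R1C2 = 2: then R1C1 would have to be in {6} for the 8 across but in {3,5,7,9} for the 20 down — contradiction. So R1C2 = 1.
R1C1 = 8 − 1 = 7 completes the 8 across.
R2C1 = 20 − 15 = 5 completes the 20 down.
R2C2 = 7 − 5 = 2 completes the 7 across.

5, 2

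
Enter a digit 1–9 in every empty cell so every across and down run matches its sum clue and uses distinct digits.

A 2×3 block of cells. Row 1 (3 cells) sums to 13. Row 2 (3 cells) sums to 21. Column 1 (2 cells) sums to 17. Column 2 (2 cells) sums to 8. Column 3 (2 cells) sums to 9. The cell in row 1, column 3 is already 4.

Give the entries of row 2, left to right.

9 7 5

17 in 2 cells must be {8,9}.
(1,1) = 8: the only remaining digit allowed by both the 13 across and the 17 down.
(1,2) = 13 − 12 = 1 completes the 13 across.
(2,1) = 17 − 8 = 9 completes the 17 down.
(2,2) = 8 − 1 = 7 completes the 8 down.
(2,3) = 21 − 16 = 5 completes the 21 across.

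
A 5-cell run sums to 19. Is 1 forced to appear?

Yes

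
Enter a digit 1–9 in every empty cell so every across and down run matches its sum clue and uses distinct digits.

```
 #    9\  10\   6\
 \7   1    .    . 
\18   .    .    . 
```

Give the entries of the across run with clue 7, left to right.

1 4 2

7 in 3 cells must be {1,2,4}.
R2C1 = 9 − 1 = 8 completes the 9 down.
Nothing is forced directly, so branch on R2C3, whose candidates are 1 or 4. If R2C3 = 1: then R1C3 would have to be in {2,4} for the 7 across but in {5} for the 6 down — contradiction. So R2C3 = 4.
R1C3 = 6 − 4 = 2 completes the 6 down.
R2C2 = 18 − 12 = 6 completes the 18 across.
R1C2 = 7 − 3 = 4 completes the 7 across.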